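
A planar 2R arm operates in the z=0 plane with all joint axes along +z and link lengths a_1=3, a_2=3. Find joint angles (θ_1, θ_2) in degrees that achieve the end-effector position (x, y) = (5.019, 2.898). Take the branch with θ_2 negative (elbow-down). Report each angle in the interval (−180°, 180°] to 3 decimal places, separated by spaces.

45.001 -29.998

cos θ_2 = (33.5888−3²−3²)/(2·3·3) = 0.8660; θ_2 = -29.9980° (elbow-down)
β = atan2(2.8980,5.0190) = 30.0024°; ψ = atan2(-1.4999,5.5981) = -14.9990°
θ_1 = β − ψ = 45.0014°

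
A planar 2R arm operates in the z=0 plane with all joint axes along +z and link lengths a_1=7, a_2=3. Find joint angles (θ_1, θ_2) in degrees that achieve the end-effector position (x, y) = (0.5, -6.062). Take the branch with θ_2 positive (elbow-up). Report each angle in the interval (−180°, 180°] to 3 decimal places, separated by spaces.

-110.570 120.003

cos θ_2 = (36.9978−7²−3²)/(2·7·3) = -0.5001; θ_2 = 120.0034° (elbow-up)
β = atan2(-6.0620,0.5000) = -85.2849°; ψ = atan2(2.5980,5.4998) = 25.2849°
θ_1 = β − ψ = -110.5697°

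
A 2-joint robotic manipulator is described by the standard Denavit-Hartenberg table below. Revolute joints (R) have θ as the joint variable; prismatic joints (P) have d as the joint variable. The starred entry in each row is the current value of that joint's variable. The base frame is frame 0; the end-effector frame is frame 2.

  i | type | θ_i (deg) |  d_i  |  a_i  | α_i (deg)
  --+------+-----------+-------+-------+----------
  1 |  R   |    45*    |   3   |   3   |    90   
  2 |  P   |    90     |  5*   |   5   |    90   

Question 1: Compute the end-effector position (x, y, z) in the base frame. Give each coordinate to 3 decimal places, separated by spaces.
after link 1: o_1 = (2.1213, 2.1213, 3.0000)
after link 2: o_2 = (5.6569, -1.4142, 8.0000)

5.657 -1.414 8.000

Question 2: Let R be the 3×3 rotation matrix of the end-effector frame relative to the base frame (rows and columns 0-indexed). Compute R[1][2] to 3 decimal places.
0.707

End-effector z-axis (col 2 of R) = (0.7071,0.7071,-0.0000)
R[1][2] = 0.7071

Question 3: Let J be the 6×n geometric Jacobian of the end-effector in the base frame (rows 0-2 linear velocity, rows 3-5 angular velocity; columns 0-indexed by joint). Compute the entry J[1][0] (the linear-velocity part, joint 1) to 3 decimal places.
axis z_0 = ẑ; lever o_n−o_0 = (5.6569,-1.4142,8.0000)
cross product → J_v[:, 0] = (1.4142,5.6569,-0.0000)
J_ω[:, 0] = z_0
entry J[1][0] = 5.6569

5.657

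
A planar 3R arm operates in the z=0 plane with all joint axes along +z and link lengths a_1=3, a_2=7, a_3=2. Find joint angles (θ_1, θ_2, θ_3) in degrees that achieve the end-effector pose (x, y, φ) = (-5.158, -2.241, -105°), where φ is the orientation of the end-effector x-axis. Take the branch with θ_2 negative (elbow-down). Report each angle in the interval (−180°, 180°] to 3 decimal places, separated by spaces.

wrist centre = target − a_3·(cos φ, sin φ) = (-4.6404, -0.3091)
cos θ_2 = (21.6285−3²−7²)/(2·3·7) = -0.8660; θ_2 = -149.9956° (elbow-down)
β = atan2(-0.3091,-4.6404) = -176.1885°; ψ = atan2(-3.5005,-3.0619) = -131.1767°
θ_1 = β − ψ = -45.0118°
θ_3 = φ − θ_1 − θ_2 = 90.0074° (wrapped to (-180°,180°])

-45.012 -149.996 90.007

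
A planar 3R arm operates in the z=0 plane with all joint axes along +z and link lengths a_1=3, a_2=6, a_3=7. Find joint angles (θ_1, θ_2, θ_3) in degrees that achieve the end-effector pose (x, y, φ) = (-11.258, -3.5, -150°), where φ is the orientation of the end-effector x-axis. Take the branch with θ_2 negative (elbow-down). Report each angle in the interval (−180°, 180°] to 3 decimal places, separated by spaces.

wrist centre = target − a_3·(cos φ, sin φ) = (-5.1958, -0.0000)
cos θ_2 = (26.9966−3²−6²)/(2·3·6) = -0.5001; θ_2 = -120.0063° (elbow-down)
β = atan2(-0.0000,-5.1958) = -180.0000°; ψ = atan2(-5.1958,-0.0006) = -90.0063°
θ_1 = β − ψ = -89.9937°
θ_3 = φ − θ_1 − θ_2 = 60.0000° (wrapped to (-180°,180°])

-89.994 -120.006 60.000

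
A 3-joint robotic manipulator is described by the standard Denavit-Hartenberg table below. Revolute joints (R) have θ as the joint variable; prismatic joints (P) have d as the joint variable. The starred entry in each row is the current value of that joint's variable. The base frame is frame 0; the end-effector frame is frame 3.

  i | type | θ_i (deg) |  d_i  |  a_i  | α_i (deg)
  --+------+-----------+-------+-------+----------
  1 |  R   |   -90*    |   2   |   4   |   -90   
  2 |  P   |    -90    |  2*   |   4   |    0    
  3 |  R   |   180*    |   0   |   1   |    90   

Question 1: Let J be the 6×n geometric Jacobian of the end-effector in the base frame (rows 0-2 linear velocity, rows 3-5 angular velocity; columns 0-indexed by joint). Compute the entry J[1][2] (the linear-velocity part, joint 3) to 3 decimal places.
1.000

axis z_2 = (1.0000,0.0000,0.0000); lever o_n−o_2 = (0.0000,0.0000,-1.0000)
cross product → J_v[:, 2] = (-0.0000,1.0000,0.0000)
J_ω[:, 2] = z_2
entry J[1][2] = 1.0000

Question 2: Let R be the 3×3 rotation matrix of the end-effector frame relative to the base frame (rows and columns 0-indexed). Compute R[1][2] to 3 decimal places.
-1.000

End-effector z-axis (col 2 of R) = (0.0000,-1.0000,0.0000)
R[1][2] = -1.0000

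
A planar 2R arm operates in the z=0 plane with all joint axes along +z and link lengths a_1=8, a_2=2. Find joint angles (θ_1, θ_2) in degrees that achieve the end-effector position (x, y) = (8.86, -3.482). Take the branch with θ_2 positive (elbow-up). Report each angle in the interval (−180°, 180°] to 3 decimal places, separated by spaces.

cos θ_2 = (90.6239−8²−2²)/(2·8·2) = 0.7070; θ_2 = 45.0088° (elbow-up)
β = atan2(-3.4820,8.8600) = -21.4549°; ψ = atan2(1.4144,9.4140) = 8.5446°
θ_1 = β − ψ = -29.9996°

-30.000 45.009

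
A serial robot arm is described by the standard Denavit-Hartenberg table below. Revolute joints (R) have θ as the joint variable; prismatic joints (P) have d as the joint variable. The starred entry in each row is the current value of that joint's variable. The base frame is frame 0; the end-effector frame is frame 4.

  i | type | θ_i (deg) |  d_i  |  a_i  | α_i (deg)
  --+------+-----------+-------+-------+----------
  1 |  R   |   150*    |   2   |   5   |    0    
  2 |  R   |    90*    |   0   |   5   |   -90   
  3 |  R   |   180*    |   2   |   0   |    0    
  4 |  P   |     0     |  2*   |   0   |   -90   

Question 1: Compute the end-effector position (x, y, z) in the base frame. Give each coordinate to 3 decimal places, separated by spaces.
-3.366 -3.830 2.000

after link 1: o_1 = (-4.3301, 2.5000, 2.0000)
after link 2: o_2 = (-6.8301, -1.8301, 2.0000)
after link 3: o_3 = (-5.0981, -2.8301, 2.0000)
after link 4: o_4 = (-3.3660, -3.8301, 2.0000)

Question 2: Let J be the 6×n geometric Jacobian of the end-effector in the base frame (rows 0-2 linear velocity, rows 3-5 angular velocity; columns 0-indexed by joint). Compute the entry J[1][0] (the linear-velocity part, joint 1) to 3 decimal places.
-3.366

axis z_0 = ẑ; lever o_n−o_0 = (-3.3660,-3.8301,2.0000)
cross product → J_v[:, 0] = (3.8301,-3.3660,0.0000)
J_ω[:, 0] = z_0
entry J[1][0] = -3.3660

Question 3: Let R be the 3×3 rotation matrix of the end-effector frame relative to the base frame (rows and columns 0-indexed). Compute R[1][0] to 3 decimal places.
End-effector x-axis (col 0 of R) = (0.5000,0.8660,-0.0000)
R[1][0] = 0.8660

0.866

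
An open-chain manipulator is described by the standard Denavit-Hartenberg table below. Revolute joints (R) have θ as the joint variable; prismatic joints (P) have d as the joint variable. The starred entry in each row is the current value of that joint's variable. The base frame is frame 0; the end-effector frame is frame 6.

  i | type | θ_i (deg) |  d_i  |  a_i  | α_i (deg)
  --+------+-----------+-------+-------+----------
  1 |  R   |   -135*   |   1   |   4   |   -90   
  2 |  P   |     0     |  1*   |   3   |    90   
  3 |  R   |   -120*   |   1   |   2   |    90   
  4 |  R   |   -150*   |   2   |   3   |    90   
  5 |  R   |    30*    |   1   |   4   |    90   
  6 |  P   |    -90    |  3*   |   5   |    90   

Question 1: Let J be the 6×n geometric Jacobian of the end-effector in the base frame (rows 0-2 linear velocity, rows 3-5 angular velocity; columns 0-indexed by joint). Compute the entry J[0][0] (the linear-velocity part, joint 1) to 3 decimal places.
8.092

axis z_0 = ẑ; lever o_n−o_0 = (-2.1387,-8.0924,-5.4462)
cross product → J_v[:, 0] = (8.0924,-2.1387,0.0000)
J_ω[:, 0] = z_0
entry J[0][0] = 8.0924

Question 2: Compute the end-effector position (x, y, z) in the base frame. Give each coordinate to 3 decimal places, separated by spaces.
-2.139 -8.092 -5.446

after link 1: o_1 = (-2.8284, -2.8284, 1.0000)
after link 2: o_2 = (-4.2426, -5.6569, 1.0000)
after link 3: o_3 = (-4.7603, -3.7250, 2.0000)
after link 4: o_4 = (-2.1560, -5.7169, 0.5000)
after link 5: o_5 = (0.6817, -8.5800, -0.3660)
after link 6: o_6 = (-2.1387, -8.0924, -5.4462)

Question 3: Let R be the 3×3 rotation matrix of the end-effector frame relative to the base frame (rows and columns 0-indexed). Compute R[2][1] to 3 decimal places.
End-effector y-axis (col 1 of R) = (-0.7244,-0.6424,-0.2500)
R[2][1] = -0.2500

-0.250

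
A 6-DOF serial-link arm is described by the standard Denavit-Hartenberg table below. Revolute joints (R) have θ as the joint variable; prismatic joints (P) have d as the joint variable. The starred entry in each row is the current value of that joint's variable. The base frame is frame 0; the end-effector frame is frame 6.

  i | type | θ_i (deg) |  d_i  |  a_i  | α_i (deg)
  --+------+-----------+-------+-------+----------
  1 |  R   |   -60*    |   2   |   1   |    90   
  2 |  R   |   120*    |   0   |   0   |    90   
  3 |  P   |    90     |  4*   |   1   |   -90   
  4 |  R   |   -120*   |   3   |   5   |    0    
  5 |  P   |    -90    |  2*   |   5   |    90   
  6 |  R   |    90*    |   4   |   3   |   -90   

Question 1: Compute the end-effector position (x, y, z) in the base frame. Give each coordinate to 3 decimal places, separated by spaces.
6.842 -4.190 -3.745

after link 1: o_1 = (0.5000, -0.8660, 2.0000)
after link 2: o_2 = (0.5000, -0.8660, 2.0000)
after link 3: o_3 = (1.3660, -4.3660, 4.0000)
after link 4: o_4 = (6.1561, -7.6627, 3.5670)
after link 5: o_5 = (9.3236, -4.4886, 0.5849)
after link 6: o_6 = (6.8415, -4.1896, -3.7452)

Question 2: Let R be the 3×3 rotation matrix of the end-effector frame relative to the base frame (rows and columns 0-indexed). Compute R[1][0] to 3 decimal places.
-0.433

End-effector x-axis (col 0 of R) = (0.2500,-0.4330,-0.8660)
R[1][0] = -0.4330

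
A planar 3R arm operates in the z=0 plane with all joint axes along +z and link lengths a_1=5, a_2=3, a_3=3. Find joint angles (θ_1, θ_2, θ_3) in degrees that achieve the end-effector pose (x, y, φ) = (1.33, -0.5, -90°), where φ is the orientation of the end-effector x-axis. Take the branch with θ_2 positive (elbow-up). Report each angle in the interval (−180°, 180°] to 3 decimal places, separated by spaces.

30.003 150.001 89.996

wrist centre = target − a_3·(cos φ, sin φ) = (1.3300, 2.5000)
cos θ_2 = (8.0189−5²−3²)/(2·5·3) = -0.8660; θ_2 = 150.0013° (elbow-up)
β = atan2(2.5000,1.3300) = 61.9870°; ψ = atan2(1.4999,2.4019) = 31.9841°
θ_1 = β − ψ = 30.0029°
θ_3 = φ − θ_1 − θ_2 = 89.9958° (wrapped to (-180°,180°])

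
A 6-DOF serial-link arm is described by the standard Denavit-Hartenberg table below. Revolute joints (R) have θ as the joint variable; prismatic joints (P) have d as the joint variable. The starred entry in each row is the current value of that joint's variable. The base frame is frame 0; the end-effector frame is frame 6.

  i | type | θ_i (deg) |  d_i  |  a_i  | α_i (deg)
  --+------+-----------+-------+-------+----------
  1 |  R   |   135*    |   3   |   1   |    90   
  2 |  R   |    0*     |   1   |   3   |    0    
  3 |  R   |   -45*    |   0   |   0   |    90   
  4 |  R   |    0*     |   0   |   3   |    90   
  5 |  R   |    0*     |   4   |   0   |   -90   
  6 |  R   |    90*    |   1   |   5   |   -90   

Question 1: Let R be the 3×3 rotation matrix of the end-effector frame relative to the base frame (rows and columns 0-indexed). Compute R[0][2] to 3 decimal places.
0.500

End-effector z-axis (col 2 of R) = (0.5000,-0.5000,0.7071)
R[0][2] = 0.5000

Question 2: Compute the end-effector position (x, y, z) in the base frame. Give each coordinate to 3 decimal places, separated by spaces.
-2.414 5.243 0.172

after link 1: o_1 = (-0.7071, 0.7071, 3.0000)
after link 2: o_2 = (-2.1213, 3.5355, 3.0000)
after link 3: o_3 = (-2.1213, 3.5355, 3.0000)
after link 4: o_4 = (-3.6213, 5.0355, 0.8787)
after link 5: o_5 = (-6.4497, 2.2071, 0.8787)
after link 6: o_6 = (-2.4142, 5.2426, 0.1716)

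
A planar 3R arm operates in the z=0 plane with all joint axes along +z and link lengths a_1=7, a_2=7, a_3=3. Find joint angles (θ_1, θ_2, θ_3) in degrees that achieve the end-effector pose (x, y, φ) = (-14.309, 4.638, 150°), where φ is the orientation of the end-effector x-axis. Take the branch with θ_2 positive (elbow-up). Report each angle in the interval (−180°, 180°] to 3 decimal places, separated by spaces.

wrist centre = target − a_3·(cos φ, sin φ) = (-11.7109, 3.1380)
cos θ_2 = (146.9928−7²−7²)/(2·7·7) = 0.4999; θ_2 = 60.0049° (elbow-up)
β = atan2(3.1380,-11.7109) = 164.9997°; ψ = atan2(6.0625,10.4995) = 30.0024°
θ_1 = β − ψ = 134.9973°
θ_3 = φ − θ_1 − θ_2 = -45.0021° (wrapped to (-180°,180°])

134.997 60.005 -45.002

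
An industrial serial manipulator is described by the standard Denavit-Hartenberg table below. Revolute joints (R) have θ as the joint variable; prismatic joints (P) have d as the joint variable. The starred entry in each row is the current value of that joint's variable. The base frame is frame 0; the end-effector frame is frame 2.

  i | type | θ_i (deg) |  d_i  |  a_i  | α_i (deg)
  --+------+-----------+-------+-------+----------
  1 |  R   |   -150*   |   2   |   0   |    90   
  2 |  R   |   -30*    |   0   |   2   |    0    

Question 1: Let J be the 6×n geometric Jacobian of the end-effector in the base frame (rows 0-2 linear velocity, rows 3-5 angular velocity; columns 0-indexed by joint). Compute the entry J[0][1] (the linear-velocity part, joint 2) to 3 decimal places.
axis z_1 = (-0.5000,0.8660,0.0000); lever o_n−o_1 = (-1.5000,-0.8660,-1.0000)
cross product → J_v[:, 1] = (-0.8660,-0.5000,1.7321)
J_ω[:, 1] = z_1
entry J[0][1] = -0.8660

-0.866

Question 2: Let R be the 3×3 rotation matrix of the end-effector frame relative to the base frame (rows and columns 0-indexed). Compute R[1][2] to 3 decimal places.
End-effector z-axis (col 2 of R) = (-0.5000,0.8660,0.0000)
R[1][2] = 0.8660

0.866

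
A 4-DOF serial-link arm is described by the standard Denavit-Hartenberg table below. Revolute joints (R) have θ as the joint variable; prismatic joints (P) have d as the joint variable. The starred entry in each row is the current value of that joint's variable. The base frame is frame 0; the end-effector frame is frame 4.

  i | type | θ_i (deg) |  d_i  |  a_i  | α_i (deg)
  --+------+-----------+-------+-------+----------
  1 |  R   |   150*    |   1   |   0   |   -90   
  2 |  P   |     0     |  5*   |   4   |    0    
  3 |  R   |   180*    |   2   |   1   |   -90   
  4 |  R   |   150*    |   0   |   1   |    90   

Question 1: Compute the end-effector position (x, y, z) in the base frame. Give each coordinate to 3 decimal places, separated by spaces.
-6.598 -3.696 1.000

after link 1: o_1 = (0.0000, 0.0000, 1.0000)
after link 2: o_2 = (-5.9641, -2.3301, 1.0000)
after link 3: o_3 = (-6.0981, -4.5622, 1.0000)
after link 4: o_4 = (-6.5981, -3.6962, 1.0000)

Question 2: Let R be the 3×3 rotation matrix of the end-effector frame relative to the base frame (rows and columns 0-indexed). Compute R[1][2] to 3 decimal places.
0.500

End-effector z-axis (col 2 of R) = (0.8660,0.5000,0.0000)
R[1][2] = 0.5000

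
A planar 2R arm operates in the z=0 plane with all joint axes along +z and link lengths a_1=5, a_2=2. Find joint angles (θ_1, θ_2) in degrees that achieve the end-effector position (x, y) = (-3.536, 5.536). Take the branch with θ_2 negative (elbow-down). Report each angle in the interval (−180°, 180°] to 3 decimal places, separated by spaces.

134.992 -44.966

cos θ_2 = (43.1506−5²−2²)/(2·5·2) = 0.7075; θ_2 = -44.9657° (elbow-down)
β = atan2(5.5360,-3.5360) = 122.5675°; ψ = atan2(-1.4134,6.4151) = -12.4249°
θ_1 = β − ψ = 134.9924°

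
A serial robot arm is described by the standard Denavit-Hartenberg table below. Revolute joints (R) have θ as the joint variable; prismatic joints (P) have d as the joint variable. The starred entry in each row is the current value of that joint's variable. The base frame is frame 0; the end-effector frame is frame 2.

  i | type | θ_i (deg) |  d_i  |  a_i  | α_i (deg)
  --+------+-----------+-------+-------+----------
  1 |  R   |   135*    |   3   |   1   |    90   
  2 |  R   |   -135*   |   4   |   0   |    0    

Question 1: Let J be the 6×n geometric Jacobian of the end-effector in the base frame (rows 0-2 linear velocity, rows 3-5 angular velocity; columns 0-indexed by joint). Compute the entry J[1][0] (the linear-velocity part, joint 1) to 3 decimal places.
2.121

axis z_0 = ẑ; lever o_n−o_0 = (2.1213,3.5355,3.0000)
cross product → J_v[:, 0] = (-3.5355,2.1213,0.0000)
J_ω[:, 0] = z_0
entry J[1][0] = 2.1213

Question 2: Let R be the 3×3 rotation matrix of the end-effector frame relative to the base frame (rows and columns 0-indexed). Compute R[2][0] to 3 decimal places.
-0.707

End-effector x-axis (col 0 of R) = (0.5000,-0.5000,-0.7071)
R[2][0] = -0.7071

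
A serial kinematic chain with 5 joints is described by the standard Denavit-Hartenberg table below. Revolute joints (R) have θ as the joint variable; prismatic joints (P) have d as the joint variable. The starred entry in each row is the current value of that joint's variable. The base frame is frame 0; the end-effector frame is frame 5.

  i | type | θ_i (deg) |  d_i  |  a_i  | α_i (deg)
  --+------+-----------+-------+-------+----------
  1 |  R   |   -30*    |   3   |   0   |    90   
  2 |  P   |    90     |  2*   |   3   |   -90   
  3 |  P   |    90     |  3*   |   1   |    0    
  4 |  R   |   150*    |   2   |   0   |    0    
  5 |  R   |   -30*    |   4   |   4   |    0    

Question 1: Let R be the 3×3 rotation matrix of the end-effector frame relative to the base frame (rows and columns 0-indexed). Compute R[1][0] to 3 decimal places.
End-effector x-axis (col 0 of R) = (-0.2500,-0.4330,-0.8660)
R[1][0] = -0.4330

-0.433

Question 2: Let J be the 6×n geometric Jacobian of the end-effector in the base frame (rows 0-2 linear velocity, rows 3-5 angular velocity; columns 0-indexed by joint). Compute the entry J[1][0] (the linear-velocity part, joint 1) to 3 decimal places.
axis z_0 = ẑ; lever o_n−o_0 = (-9.2942,1.9019,2.5359)
cross product → J_v[:, 0] = (-1.9019,-9.2942,0.0000)
J_ω[:, 0] = z_0
entry J[1][0] = -9.2942

-9.294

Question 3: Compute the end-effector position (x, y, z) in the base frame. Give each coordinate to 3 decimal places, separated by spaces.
after link 1: o_1 = (0.0000, 0.0000, 3.0000)
after link 2: o_2 = (-1.0000, -1.7321, 6.0000)
after link 3: o_3 = (-3.0981, 0.6340, 6.0000)
after link 4: o_4 = (-4.8301, 1.6340, 6.0000)
after link 5: o_5 = (-9.2942, 1.9019, 2.5359)

-9.294 1.902 2.536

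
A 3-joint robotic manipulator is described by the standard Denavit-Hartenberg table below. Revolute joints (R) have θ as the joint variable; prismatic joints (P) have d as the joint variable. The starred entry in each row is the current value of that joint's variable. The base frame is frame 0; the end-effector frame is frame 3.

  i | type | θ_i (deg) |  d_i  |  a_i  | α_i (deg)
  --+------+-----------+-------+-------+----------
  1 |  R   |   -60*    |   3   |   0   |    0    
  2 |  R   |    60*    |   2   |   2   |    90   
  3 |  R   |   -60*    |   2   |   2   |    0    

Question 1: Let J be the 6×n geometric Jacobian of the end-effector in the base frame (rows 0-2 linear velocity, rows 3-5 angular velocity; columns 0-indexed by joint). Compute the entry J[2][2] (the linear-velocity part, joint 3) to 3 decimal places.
axis z_2 = (0.0000,-1.0000,0.0000); lever o_n−o_2 = (1.0000,-2.0000,-1.7321)
cross product → J_v[:, 2] = (1.7321,0.0000,1.0000)
J_ω[:, 2] = z_2
entry J[2][2] = 1.0000

1.000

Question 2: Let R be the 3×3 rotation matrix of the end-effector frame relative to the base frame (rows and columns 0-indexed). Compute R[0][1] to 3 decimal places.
0.866

End-effector y-axis (col 1 of R) = (0.8660,0.0000,0.5000)
R[0][1] = 0.8660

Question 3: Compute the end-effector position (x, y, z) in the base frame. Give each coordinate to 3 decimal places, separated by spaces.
after link 1: o_1 = (0.0000, 0.0000, 3.0000)
after link 2: o_2 = (2.0000, 0.0000, 5.0000)
after link 3: o_3 = (3.0000, -2.0000, 3.2679)

3.000 -2.000 3.268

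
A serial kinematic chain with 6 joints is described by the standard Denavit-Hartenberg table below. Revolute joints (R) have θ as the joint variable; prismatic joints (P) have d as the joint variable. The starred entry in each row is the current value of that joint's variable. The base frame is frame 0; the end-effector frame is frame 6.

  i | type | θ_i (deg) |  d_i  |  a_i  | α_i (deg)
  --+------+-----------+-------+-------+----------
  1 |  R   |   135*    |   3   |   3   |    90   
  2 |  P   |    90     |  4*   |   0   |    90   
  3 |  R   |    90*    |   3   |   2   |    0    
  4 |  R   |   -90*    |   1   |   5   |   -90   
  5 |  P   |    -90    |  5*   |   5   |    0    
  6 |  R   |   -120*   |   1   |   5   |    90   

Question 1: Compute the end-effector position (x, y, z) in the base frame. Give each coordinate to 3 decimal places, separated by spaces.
after link 1: o_1 = (-2.1213, 2.1213, 3.0000)
after link 2: o_2 = (0.7071, 4.9497, 3.0000)
after link 3: o_3 = (0.0000, 8.4853, 3.0000)
after link 4: o_4 = (-0.7071, 9.1924, 8.0000)
after link 5: o_5 = (-0.7071, 16.2635, 8.0000)
after link 6: o_6 = (1.7678, 15.2028, 3.6699)

1.768 15.203 3.670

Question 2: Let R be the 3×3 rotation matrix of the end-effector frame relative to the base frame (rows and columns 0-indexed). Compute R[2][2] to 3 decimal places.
End-effector z-axis (col 2 of R) = (0.6124,-0.6124,0.5000)
R[2][2] = 0.5000

0.500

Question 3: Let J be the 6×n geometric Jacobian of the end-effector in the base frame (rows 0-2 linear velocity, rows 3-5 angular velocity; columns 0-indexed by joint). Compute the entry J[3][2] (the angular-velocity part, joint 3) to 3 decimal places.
-0.707

axis z_2 = (-0.7071,0.7071,-0.0000); lever o_n−o_2 = (1.0607,10.2530,0.6699)
cross product → J_v[:, 2] = (0.4737,0.4737,-8.0000)
J_ω[:, 2] = z_2
entry J[3][2] = -0.7071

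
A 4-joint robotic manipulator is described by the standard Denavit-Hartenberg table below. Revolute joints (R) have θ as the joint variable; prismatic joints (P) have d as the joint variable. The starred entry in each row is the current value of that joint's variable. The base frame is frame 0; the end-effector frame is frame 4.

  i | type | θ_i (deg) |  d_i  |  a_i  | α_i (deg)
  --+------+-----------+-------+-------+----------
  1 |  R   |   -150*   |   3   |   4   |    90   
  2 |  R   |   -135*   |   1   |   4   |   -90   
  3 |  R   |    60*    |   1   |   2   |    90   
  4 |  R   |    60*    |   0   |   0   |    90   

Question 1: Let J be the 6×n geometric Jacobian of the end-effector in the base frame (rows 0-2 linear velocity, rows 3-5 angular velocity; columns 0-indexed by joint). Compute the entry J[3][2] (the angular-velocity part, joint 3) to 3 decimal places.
axis z_2 = (-0.6124,-0.3536,-0.7071); lever o_n−o_2 = (0.8660,-1.5000,-1.4142)
cross product → J_v[:, 2] = (-0.5607,-1.4784,1.2247)
J_ω[:, 2] = z_2
entry J[3][2] = -0.6124

-0.612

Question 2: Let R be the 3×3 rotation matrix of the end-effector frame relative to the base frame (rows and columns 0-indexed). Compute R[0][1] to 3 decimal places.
0.280

End-effector y-axis (col 1 of R) = (0.2803,0.7392,-0.6124)
R[0][1] = 0.2803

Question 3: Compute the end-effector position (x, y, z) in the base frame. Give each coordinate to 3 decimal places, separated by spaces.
-0.649 -1.220 -1.243

after link 1: o_1 = (-3.4641, -2.0000, 3.0000)
after link 2: o_2 = (-1.5146, 0.2802, 0.1716)
after link 3: o_3 = (-0.6486, -1.2198, -1.2426)
after link 4: o_4 = (-0.6486, -1.2198, -1.2426)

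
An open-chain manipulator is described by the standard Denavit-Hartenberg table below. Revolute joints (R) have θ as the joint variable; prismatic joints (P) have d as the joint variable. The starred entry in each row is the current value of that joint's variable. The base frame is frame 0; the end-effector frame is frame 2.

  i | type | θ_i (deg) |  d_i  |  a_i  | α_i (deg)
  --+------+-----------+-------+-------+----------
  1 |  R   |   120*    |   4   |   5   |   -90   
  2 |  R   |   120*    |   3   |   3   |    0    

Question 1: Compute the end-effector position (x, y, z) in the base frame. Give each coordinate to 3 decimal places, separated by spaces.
-4.348 1.531 1.402

after link 1: o_1 = (-2.5000, 4.3301, 4.0000)
after link 2: o_2 = (-4.3481, 1.5311, 1.4019)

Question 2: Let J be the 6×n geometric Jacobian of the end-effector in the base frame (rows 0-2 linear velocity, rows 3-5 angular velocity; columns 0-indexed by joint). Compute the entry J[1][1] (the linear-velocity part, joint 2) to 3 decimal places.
-2.250

axis z_1 = (-0.8660,-0.5000,0.0000); lever o_n−o_1 = (-1.8481,-2.7990,-2.5981)
cross product → J_v[:, 1] = (1.2990,-2.2500,1.5000)
J_ω[:, 1] = z_1
entry J[1][1] = -2.2500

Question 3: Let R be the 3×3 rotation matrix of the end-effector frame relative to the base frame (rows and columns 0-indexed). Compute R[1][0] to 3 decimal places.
End-effector x-axis (col 0 of R) = (0.2500,-0.4330,-0.8660)
R[1][0] = -0.4330

-0.433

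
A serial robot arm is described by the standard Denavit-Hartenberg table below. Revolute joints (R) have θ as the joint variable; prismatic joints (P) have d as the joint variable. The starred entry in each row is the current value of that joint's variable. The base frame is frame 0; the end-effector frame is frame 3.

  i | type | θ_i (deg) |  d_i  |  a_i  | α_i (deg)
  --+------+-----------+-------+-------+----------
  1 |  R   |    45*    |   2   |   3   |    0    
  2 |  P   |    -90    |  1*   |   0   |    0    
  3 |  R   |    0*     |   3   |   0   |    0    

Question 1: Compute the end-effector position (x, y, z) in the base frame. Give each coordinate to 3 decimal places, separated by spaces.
2.121 2.121 6.000

after link 1: o_1 = (2.1213, 2.1213, 2.0000)
after link 2: o_2 = (2.1213, 2.1213, 3.0000)
after link 3: o_3 = (2.1213, 2.1213, 6.0000)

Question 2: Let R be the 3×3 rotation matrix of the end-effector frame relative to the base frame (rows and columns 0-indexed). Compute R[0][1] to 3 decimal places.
End-effector y-axis (col 1 of R) = (0.7071,0.7071,0.0000)
R[0][1] = 0.7071

0.707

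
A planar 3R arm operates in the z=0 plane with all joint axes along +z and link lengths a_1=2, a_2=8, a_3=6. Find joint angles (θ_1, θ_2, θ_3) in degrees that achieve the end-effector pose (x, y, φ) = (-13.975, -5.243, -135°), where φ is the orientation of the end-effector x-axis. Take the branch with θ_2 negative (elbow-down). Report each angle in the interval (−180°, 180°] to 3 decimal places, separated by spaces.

wrist centre = target − a_3·(cos φ, sin φ) = (-9.7324, -1.0004)
cos θ_2 = (95.7195−2²−8²)/(2·2·8) = 0.8662; θ_2 = -29.9759° (elbow-down)
β = atan2(-1.0004,-9.7324) = -174.1314°; ψ = atan2(-3.9971,8.9299) = -24.1137°
θ_1 = β − ψ = -150.0177°
θ_3 = φ − θ_1 − θ_2 = 44.9936° (wrapped to (-180°,180°])

-150.018 -29.976 44.994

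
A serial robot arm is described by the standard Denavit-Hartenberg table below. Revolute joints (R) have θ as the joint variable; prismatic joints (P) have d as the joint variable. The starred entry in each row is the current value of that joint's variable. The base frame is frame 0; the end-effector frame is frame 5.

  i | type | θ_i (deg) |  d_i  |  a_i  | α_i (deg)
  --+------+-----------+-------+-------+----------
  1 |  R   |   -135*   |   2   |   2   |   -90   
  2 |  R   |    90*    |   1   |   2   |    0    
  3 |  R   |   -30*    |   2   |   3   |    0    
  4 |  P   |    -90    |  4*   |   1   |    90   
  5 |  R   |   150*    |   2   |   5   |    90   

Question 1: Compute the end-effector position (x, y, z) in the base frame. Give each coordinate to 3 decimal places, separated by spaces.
after link 1: o_1 = (-1.4142, -1.4142, 2.0000)
after link 2: o_2 = (-0.7071, -2.1213, 0.0000)
after link 3: o_3 = (-0.3536, -4.5962, -2.5981)
after link 4: o_4 = (1.8625, -8.0370, -2.0981)
after link 5: o_5 = (6.9890, -6.4460, -2.5311)

6.989 -6.446 -2.531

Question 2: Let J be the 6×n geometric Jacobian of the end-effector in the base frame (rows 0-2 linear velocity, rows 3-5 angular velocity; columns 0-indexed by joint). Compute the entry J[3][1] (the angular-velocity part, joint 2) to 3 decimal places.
axis z_1 = (0.7071,-0.7071,0.0000); lever o_n−o_1 = (8.4032,-5.0318,-4.5311)
cross product → J_v[:, 1] = (3.2040,3.2040,2.3840)
J_ω[:, 1] = z_1
entry J[3][1] = 0.7071

0.707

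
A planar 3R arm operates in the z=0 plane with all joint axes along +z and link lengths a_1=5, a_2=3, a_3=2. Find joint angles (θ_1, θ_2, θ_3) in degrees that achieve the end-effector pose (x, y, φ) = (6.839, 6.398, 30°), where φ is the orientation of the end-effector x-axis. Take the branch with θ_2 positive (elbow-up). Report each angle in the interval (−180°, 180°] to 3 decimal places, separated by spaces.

wrist centre = target − a_3·(cos φ, sin φ) = (5.1069, 5.3980)
cos θ_2 = (55.2193−5²−3²)/(2·5·3) = 0.7073; θ_2 = 44.9834° (elbow-up)
β = atan2(5.3980,5.1069) = 46.5870°; ψ = atan2(2.1207,7.1219) = 16.5820°
θ_1 = β − ψ = 30.0050°
θ_3 = φ − θ_1 − θ_2 = -44.9885° (wrapped to (-180°,180°])

30.005 44.983 -44.988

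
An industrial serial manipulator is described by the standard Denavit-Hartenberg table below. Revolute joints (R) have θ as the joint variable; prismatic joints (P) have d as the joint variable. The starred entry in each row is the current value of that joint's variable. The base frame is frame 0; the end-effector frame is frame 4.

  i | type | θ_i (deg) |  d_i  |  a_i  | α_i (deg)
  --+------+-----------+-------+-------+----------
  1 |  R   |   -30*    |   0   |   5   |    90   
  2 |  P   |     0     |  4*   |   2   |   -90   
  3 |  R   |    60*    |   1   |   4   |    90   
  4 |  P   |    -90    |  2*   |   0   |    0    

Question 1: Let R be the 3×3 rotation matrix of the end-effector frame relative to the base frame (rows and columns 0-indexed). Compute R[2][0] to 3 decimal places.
End-effector x-axis (col 0 of R) = (0.0000,-0.0000,-1.0000)
R[2][0] = -1.0000

-1.000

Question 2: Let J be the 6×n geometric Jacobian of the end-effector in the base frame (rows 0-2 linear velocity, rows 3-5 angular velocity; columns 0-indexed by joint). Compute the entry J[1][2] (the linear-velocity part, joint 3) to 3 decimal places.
axis z_2 = (0.0000,0.0000,1.0000); lever o_n−o_2 = (4.4641,0.2679,1.0000)
cross product → J_v[:, 2] = (-0.2679,4.4641,0.0000)
J_ω[:, 2] = z_2
entry J[1][2] = 4.4641

4.464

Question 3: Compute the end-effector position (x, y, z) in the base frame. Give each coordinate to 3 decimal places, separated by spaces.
8.526 -6.696 1.000

after link 1: o_1 = (4.3301, -2.5000, 0.0000)
after link 2: o_2 = (4.0622, -6.9641, 0.0000)
after link 3: o_3 = (7.5263, -4.9641, 1.0000)
after link 4: o_4 = (8.5263, -6.6962, 1.0000)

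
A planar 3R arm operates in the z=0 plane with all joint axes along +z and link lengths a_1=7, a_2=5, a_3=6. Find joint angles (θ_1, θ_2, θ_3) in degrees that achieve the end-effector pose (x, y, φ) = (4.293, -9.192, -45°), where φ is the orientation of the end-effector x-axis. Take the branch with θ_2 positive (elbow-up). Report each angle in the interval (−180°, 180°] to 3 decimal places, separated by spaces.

wrist centre = target − a_3·(cos φ, sin φ) = (0.0504, -4.9494)
cos θ_2 = (24.4987−7²−5²)/(2·7·5) = -0.7072; θ_2 = 135.0044° (elbow-up)
β = atan2(-4.9494,0.0504) = -89.4170°; ψ = atan2(3.5353,3.4642) = 45.5817°
θ_1 = β − ψ = -134.9988°
θ_3 = φ − θ_1 − θ_2 = -45.0057° (wrapped to (-180°,180°])

-134.999 135.004 -45.006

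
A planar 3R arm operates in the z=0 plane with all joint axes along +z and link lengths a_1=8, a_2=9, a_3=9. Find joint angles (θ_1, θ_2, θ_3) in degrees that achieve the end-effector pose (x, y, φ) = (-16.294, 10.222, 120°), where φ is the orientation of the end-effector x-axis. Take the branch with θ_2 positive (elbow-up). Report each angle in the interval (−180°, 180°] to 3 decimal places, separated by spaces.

wrist centre = target − a_3·(cos φ, sin φ) = (-11.7940, 2.4278)
cos θ_2 = (144.9925−8²−9²)/(2·8·9) = -0.0001; θ_2 = 90.0030° (elbow-up)
β = atan2(2.4278,-11.7940) = 168.3683°; ψ = atan2(9.0000,7.9995) = 48.3681°
θ_1 = β − ψ = 120.0001°
θ_3 = φ − θ_1 − θ_2 = -90.0031° (wrapped to (-180°,180°])

120.000 90.003 -90.003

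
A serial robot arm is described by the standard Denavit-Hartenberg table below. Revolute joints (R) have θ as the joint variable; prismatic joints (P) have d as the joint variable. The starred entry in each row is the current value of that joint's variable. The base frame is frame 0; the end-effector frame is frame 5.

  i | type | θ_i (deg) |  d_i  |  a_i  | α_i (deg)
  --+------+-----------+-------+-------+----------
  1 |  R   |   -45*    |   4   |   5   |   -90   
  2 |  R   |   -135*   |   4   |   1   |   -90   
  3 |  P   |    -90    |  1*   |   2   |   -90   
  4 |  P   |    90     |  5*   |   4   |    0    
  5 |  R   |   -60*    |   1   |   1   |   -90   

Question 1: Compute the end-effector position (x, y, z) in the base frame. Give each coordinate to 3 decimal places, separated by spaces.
after link 1: o_1 = (3.5355, -3.5355, 4.0000)
after link 2: o_2 = (5.8640, -0.2071, 4.7071)
after link 3: o_3 = (7.7782, 0.7071, 5.4142)
after link 4: o_4 = (3.2782, 5.2071, 6.1213)
after link 5: o_5 = (3.1405, 6.5695, 6.4749)

3.141 6.569 6.475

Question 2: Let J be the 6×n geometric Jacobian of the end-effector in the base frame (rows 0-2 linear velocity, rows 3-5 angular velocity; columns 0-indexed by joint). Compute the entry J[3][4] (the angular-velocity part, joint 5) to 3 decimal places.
axis z_4 = (-0.5000,0.5000,0.7071); lever o_n−o_4 = (-0.1376,1.3624,0.3536)
cross product → J_v[:, 4] = (-0.7866,0.0795,-0.6124)
J_ω[:, 4] = z_4
entry J[3][4] = -0.5000

-0.500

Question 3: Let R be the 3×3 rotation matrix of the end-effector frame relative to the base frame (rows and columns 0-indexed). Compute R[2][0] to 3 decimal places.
-0.354

End-effector x-axis (col 0 of R) = (0.3624,0.8624,-0.3536)
R[2][0] = -0.3536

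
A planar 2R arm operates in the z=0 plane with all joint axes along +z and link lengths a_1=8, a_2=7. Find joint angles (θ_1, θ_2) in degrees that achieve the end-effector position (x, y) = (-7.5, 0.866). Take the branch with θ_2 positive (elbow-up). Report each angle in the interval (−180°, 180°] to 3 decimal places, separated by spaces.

120.000 120.000

cos θ_2 = (57.0000−8²−7²)/(2·8·7) = -0.5000; θ_2 = 120.0000° (elbow-up)
β = atan2(0.8660,-7.5000) = 173.4134°; ψ = atan2(6.0622,4.5000) = 53.4132°
θ_1 = β − ψ = 120.0002°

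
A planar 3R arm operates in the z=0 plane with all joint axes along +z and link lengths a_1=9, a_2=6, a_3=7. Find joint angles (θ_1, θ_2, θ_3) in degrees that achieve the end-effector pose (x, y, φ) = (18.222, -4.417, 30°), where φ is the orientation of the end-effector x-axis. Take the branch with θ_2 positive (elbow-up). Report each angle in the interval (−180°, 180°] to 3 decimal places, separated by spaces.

wrist centre = target − a_3·(cos φ, sin φ) = (12.1598, -7.9170)
cos θ_2 = (210.5402−9²−6²)/(2·9·6) = 0.8661; θ_2 = 29.9900° (elbow-up)
β = atan2(-7.9170,12.1598) = -33.0673°; ψ = atan2(2.9991,14.1967) = 11.9285°
θ_1 = β − ψ = -44.9958°
θ_3 = φ − θ_1 − θ_2 = 45.0058° (wrapped to (-180°,180°])

-44.996 29.990 45.006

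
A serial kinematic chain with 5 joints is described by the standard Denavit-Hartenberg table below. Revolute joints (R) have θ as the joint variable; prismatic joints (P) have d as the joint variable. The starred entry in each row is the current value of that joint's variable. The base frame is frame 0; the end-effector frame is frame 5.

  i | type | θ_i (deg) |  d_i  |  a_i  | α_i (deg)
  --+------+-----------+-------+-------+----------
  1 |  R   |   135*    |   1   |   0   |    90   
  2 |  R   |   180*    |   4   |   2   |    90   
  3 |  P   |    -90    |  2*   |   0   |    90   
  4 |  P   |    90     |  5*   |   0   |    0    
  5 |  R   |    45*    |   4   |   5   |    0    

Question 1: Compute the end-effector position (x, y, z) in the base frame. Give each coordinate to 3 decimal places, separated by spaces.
after link 1: o_1 = (0.0000, 0.0000, 1.0000)
after link 2: o_2 = (4.2426, 1.4142, 1.0000)
after link 3: o_3 = (4.2426, 1.4142, 3.0000)
after link 4: o_4 = (0.7071, 4.9497, 3.0000)
after link 5: o_5 = (0.3787, 10.2782, 6.5355)

0.379 10.278 6.536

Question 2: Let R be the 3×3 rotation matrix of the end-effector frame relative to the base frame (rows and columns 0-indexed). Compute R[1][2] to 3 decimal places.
End-effector z-axis (col 2 of R) = (-0.7071,0.7071,-0.0000)
R[1][2] = 0.7071

0.707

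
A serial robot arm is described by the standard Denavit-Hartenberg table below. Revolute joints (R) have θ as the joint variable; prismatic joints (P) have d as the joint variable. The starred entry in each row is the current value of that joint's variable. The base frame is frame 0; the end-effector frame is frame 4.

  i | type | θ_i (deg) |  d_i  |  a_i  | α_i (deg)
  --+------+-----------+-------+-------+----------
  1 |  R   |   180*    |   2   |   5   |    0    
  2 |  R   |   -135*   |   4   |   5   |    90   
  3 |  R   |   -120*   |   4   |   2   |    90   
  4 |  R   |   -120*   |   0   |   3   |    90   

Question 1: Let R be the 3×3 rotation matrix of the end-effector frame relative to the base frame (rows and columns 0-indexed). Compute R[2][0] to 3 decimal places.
0.433

End-effector x-axis (col 0 of R) = (-0.4356,0.7891,0.4330)
R[2][0] = 0.4330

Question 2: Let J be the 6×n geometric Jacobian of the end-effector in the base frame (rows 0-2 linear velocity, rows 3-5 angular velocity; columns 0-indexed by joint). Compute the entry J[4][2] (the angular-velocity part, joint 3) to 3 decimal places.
axis z_2 = (0.7071,-0.7071,0.0000); lever o_n−o_2 = (0.8145,-1.1681,-0.4330)
cross product → J_v[:, 2] = (0.3062,0.3062,-0.2500)
J_ω[:, 2] = z_2
entry J[4][2] = -0.7071

-0.707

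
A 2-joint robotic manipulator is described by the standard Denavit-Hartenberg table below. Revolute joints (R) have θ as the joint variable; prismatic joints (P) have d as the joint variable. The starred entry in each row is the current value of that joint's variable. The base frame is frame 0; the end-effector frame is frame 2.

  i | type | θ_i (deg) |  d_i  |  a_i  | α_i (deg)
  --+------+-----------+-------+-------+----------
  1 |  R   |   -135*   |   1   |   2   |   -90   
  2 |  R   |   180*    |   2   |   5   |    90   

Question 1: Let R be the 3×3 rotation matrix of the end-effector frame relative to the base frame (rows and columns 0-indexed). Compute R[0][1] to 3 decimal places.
0.707

End-effector y-axis (col 1 of R) = (0.7071,-0.7071,0.0000)
R[0][1] = 0.7071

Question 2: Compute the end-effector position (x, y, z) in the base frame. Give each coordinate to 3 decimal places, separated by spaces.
3.536 0.707 1.000

after link 1: o_1 = (-1.4142, -1.4142, 1.0000)
after link 2: o_2 = (3.5355, 0.7071, 1.0000)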